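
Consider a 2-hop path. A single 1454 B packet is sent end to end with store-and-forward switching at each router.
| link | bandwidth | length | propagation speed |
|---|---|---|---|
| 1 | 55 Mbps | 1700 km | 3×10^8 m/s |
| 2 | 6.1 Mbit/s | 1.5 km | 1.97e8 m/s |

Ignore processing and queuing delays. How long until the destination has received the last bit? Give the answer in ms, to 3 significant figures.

L = 1454 × 8 = 11632 bits.
Transmission delays (L/R per hop): 0.211491, 1.90689 ms; sum = 2.11838 ms.
Propagation delays (d/s per hop): 5.66667, 0.00761421 ms; sum = 5.67428 ms.
End-to-end = 7.79 ms.

7.79 ms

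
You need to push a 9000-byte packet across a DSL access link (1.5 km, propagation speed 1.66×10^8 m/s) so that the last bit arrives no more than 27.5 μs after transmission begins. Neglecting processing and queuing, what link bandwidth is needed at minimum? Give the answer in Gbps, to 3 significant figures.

3.90 Gbps

L = 72000 bits.
Propagation delay = 1500 / 166000000 = 9.03614 μs.
Transmission budget = 27.5 − 9.03614 = 18.4639 μs.
R ≥ L / t_tx = 72000 bits / 1.84639e-05 s = 3.90 Gbps.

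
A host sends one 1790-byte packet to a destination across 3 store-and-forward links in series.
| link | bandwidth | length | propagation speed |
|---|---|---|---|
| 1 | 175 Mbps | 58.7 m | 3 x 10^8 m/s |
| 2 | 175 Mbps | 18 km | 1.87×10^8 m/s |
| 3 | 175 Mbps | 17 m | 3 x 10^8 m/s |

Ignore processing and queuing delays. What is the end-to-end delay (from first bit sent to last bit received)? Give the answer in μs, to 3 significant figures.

L = 1790 × 8 = 14320 bits.
Transmission delay per hop = L/R = 14320/175000000 = 81.8286 μs; 3 hops → 245.486 μs.
Propagation delays (d/s per hop): 0.195667, 96.2567, 0.0566667 μs; sum = 96.509 μs.
End-to-end = 342 μs.

342 μs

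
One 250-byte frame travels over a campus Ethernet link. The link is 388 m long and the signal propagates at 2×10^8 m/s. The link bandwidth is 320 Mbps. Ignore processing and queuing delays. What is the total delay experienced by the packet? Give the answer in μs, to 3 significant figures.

L = 250 × 8 = 2000 bits.
Transmission delay = L/R = 2000 / 320000000 = 6.25 μs.
Propagation delay = d/s = 388 m / 200000000 m/s = 1.94 μs.
Total = 8.19 μs.

8.19 μs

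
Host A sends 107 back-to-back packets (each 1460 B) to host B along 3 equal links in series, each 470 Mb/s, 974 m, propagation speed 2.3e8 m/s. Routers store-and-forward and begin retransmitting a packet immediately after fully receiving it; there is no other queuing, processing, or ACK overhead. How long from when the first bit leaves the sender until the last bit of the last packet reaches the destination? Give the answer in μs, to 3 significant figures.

Per-hop transmission t_tx = L/R = 11680/470000000 = 24.8511 μs.
Per-hop propagation t_prop = 974/2.3e+08 = 4.23478 μs.
Pipeline fill: first packet needs 3·t_tx to clear all hops; remaining 106 packets each add one t_tx.
Total = (3+107-1)·t_tx + 3·t_prop = 109·24.8511 + 3·4.23478 = 2720 μs.

2720 μs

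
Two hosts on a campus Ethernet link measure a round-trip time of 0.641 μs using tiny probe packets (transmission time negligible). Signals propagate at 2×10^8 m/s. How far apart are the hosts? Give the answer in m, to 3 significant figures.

One-way propagation = RTT/2 = 0.3205 μs.
d = s × t = 200000000 × 3.205e-07 = 64.1 m.

64.1 m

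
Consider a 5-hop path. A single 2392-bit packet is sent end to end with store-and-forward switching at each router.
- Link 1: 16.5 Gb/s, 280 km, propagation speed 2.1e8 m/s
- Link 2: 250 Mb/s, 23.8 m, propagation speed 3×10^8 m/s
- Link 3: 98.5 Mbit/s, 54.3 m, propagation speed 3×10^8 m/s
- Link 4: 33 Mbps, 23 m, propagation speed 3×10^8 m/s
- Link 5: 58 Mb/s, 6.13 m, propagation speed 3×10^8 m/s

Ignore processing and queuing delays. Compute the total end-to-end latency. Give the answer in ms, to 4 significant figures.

Transmission delays (L/R per hop): 0.00014497, 0.009568, 0.0242843, 0.0724848, 0.0412414 ms; sum = 0.147723 ms.
Propagation delays (d/s per hop): 1.33333, 7.93333e-05, 0.000181, 7.66667e-05, 2.04333e-05 ms; sum = 1.33369 ms.
End-to-end = 1.481 ms.

1.481 ms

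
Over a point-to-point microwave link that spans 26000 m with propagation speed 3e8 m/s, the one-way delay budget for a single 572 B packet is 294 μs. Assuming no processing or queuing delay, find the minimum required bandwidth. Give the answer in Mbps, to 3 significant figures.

22.1 Mbps

L = 4576 bits.
Propagation delay = 26000 / 300000000 = 86.6667 μs.
Transmission budget = 294 − 86.6667 = 207.333 μs.
R ≥ L / t_tx = 4576 bits / 0.000207333 s = 22.1 Mbps.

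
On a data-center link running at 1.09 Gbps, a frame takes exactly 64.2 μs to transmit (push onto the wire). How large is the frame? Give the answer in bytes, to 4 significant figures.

L = R × t_tx = 1090000000 b/s × 6.42e-05 s = 69978 bits.
In bytes: 69978 / 8 = 8747 bytes.

8747 bytes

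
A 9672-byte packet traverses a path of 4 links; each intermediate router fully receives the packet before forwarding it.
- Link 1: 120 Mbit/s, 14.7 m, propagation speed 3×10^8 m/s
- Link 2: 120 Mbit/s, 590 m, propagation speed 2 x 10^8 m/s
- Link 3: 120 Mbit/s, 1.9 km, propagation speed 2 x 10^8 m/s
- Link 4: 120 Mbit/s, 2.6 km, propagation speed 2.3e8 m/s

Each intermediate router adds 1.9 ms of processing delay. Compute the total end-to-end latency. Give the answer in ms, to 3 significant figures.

8.30 ms

L = 9672 × 8 = 77376 bits.
Transmission delay per hop = L/R = 77376/120000000 = 0.6448 ms; 4 hops → 2.5792 ms.
Propagation delays (d/s per hop): 4.9e-05, 0.00295, 0.0095, 0.0113043 ms; sum = 0.0238033 ms.
Processing at 3 router(s): 3 × 1.9 ms = 5.7 ms.
End-to-end = 8.30 ms.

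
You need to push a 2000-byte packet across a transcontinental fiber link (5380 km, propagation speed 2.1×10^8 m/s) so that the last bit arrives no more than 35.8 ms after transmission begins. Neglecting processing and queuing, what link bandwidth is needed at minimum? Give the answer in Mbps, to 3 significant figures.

1.57 Mbps

L = 16000 bits.
Propagation delay = 5380000 / 210000000 = 25.619 ms.
Transmission budget = 35.8 − 25.619 = 10.181 ms.
R ≥ L / t_tx = 16000 bits / 0.010181 s = 1.57 Mbps.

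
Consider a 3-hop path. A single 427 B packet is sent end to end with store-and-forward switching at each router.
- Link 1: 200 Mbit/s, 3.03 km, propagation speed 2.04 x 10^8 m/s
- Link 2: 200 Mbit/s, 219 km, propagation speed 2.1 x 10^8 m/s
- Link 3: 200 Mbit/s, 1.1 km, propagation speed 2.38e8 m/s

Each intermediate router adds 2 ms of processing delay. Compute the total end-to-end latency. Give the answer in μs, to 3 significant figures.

5110 μs

L = 427 × 8 = 3416 bits.
Transmission delay per hop = L/R = 3416/200000000 = 17.08 μs; 3 hops → 51.24 μs.
Propagation delays (d/s per hop): 14.8529, 1042.86, 4.62185 μs; sum = 1062.33 μs.
Processing at 2 router(s): 2 × 2 ms = 4000 μs.
End-to-end = 5110 μs.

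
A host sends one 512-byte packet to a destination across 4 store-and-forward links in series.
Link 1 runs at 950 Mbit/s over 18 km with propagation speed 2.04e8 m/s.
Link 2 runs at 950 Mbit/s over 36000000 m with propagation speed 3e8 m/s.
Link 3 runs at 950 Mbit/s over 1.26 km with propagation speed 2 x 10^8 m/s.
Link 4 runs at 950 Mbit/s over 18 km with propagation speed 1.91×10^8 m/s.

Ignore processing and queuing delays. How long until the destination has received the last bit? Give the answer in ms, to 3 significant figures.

120 ms

L = 512 × 8 = 4096 bits.
Transmission delay per hop = L/R = 4096/950000000 = 0.00431158 ms; 4 hops → 0.0172463 ms.
Propagation delays (d/s per hop): 0.0882353, 120, 0.0063, 0.0942408 ms; sum = 120.189 ms.
End-to-end = 120 ms.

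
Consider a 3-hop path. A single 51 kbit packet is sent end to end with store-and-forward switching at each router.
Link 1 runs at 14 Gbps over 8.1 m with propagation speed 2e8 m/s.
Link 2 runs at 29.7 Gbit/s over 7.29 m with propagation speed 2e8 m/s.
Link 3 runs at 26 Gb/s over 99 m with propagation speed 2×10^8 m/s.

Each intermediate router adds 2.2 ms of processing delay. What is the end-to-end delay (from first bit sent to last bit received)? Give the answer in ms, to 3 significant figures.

L = 51000 bits.
Transmission delays (L/R per hop): 0.00364286, 0.00171717, 0.00196154 ms; sum = 0.00732157 ms.
Propagation delays (d/s per hop): 4.05e-05, 3.645e-05, 0.000495 ms; sum = 0.00057195 ms.
Processing at 2 router(s): 2 × 2.2 ms = 4.4 ms.
End-to-end = 4.41 ms.

4.41 ms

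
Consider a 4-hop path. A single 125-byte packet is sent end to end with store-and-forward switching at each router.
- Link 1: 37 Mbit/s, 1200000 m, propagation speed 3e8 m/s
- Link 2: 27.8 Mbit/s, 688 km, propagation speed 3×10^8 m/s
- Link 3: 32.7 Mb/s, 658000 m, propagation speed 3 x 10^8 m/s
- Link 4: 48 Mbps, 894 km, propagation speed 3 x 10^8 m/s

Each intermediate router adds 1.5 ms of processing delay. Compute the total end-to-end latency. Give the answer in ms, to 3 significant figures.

16.1 ms

L = 125 × 8 = 1000 bits.
Transmission delays (L/R per hop): 0.027027, 0.0359712, 0.030581, 0.0208333 ms; sum = 0.114413 ms.
Propagation delays (d/s per hop): 4, 2.29333, 2.19333, 2.98 ms; sum = 11.4667 ms.
Processing at 3 router(s): 3 × 1.5 ms = 4.5 ms.
End-to-end = 16.1 ms.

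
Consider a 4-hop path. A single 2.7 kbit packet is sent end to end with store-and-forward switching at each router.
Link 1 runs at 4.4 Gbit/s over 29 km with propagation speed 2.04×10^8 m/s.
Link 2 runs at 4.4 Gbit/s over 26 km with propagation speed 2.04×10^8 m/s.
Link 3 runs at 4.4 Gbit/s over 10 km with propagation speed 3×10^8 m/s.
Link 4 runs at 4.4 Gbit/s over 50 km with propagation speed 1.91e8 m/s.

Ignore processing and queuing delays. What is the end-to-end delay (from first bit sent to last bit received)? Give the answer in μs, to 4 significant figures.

567.2 μs

L = 2700 bits.
Transmission delay per hop = L/R = 2700/4400000000 = 0.613636 μs; 4 hops → 2.45455 μs.
Propagation delays (d/s per hop): 142.157, 127.451, 33.3333, 261.78 μs; sum = 564.721 μs.
End-to-end = 567.2 μs.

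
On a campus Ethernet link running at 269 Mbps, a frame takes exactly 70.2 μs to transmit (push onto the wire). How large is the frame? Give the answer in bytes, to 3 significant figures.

L = R × t_tx = 269000000 b/s × 7.02e-05 s = 18883.8 bits.
In bytes: 18883.8 / 8 = 2360 bytes.

2360 bytes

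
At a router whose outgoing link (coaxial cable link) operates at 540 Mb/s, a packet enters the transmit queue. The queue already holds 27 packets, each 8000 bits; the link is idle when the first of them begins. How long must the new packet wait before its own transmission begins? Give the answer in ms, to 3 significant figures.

0.400 ms

Each queued packet: L/R = 8000/540000000 = 0.0148148 ms.
27 queued → 0.4 ms.
Queuing delay = 0.400 ms.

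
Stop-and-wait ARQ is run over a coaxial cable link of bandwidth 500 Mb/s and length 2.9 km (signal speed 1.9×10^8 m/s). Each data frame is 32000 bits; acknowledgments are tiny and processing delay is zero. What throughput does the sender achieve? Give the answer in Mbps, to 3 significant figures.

t_tx = L/R = 32000/500000000 = 6.4e-05 s.
t_prop = 2900/190000000 = 1.52632e-05 s; RTT = 3.05263e-05 s.
Cycle = t_tx + RTT = 9.45263e-05 s.
Throughput = L / cycle = 32000 / 9.45263e-05 = 339 Mbps.

339 Mbps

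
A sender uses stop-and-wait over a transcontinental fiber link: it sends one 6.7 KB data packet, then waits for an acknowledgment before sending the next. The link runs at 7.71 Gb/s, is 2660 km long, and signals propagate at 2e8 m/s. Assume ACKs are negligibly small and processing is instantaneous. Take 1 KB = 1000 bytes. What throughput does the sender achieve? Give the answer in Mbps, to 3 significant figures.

2.01 Mbps

t_tx = L/R = 53600/7710000000 = 6.95201e-06 s.
t_prop = 2660000/200000000 = 0.0133 s; RTT = 0.0266 s.
Cycle = t_tx + RTT = 0.026607 s.
Throughput = L / cycle = 53600 / 0.026607 = 2.01 Mbps.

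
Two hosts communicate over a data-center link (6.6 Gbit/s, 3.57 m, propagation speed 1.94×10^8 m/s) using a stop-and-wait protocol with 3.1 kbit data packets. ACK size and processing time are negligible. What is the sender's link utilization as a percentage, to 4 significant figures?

92.73 %

t_tx = L/R = 3100/6600000000 = 4.69697e-07 s.
t_prop = 3.57/194000000 = 1.84021e-08 s; RTT = 3.68041e-08 s.
Cycle = t_tx + RTT = 5.06501e-07 s.
Utilization = t_tx / cycle = 4.69697e-07/5.06501e-07 = 92.73 %.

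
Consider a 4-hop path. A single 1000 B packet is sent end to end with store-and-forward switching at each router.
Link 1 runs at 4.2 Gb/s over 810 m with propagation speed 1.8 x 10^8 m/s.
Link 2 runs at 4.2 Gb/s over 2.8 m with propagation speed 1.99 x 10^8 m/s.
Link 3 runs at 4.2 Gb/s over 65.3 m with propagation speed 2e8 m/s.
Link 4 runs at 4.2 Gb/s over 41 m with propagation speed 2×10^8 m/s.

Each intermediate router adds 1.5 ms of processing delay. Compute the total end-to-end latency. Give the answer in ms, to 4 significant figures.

L = 1000 × 8 = 8000 bits.
Transmission delay per hop = L/R = 8000/4200000000 = 0.00190476 ms; 4 hops → 0.00761905 ms.
Propagation delays (d/s per hop): 0.0045, 1.40704e-05, 0.0003265, 0.000205 ms; sum = 0.00504557 ms.
Processing at 3 router(s): 3 × 1.5 ms = 4.5 ms.
End-to-end = 4.513 ms.

4.513 ms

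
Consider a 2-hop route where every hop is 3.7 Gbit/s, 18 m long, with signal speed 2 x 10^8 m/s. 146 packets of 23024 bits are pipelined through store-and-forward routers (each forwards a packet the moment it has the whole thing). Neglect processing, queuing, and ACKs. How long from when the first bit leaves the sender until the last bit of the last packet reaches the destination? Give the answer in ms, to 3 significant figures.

0.915 ms

Per-hop transmission t_tx = L/R = 23024/3700000000 = 0.0062227 ms.
Per-hop propagation t_prop = 18/200000000 = 9e-05 ms.
Pipeline fill: first packet needs 2·t_tx to clear all hops; remaining 145 packets each add one t_tx.
Total = (2+146-1)·t_tx + 2·t_prop = 147·0.0062227 + 2·9e-05 = 0.915 ms.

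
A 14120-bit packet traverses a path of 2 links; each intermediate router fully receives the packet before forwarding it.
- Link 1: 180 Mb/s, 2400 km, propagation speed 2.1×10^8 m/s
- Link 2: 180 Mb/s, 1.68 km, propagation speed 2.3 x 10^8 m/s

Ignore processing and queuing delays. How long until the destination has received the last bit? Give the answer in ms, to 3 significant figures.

11.6 ms

Transmission delay per hop = L/R = 14120/180000000 = 0.0784444 ms; 2 hops → 0.156889 ms.
Propagation delays (d/s per hop): 11.4286, 0.00730435 ms; sum = 11.4359 ms.
End-to-end = 11.6 ms.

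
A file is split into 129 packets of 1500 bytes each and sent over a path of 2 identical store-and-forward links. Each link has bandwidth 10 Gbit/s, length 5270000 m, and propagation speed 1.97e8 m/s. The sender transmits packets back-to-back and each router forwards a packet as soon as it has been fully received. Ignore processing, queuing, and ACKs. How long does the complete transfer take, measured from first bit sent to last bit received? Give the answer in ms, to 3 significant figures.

Per-hop transmission t_tx = L/R = 12000/10000000000 = 0.0012 ms.
Per-hop propagation t_prop = 5270000/197000000 = 26.7513 ms.
Pipeline fill: first packet needs 2·t_tx to clear all hops; remaining 128 packets each add one t_tx.
Total = (2+129-1)·t_tx + 2·t_prop = 130·0.0012 + 2·26.7513 = 53.7 ms.

53.7 ms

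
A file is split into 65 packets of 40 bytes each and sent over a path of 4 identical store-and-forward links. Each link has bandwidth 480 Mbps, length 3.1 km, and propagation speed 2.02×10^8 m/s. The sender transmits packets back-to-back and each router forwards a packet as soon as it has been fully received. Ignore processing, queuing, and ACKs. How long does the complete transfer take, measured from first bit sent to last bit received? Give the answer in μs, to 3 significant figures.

Per-hop transmission t_tx = L/R = 320/480000000 = 0.666667 μs.
Per-hop propagation t_prop = 3100/202000000 = 15.3465 μs.
Pipeline fill: first packet needs 4·t_tx to clear all hops; remaining 64 packets each add one t_tx.
Total = (4+65-1)·t_tx + 4·t_prop = 68·0.666667 + 4·15.3465 = 107 μs.

107 μs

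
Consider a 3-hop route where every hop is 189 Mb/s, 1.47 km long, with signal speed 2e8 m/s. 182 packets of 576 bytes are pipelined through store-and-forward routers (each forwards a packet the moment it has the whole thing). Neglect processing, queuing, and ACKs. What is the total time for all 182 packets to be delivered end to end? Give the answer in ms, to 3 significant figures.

4.51 ms

Per-hop transmission t_tx = L/R = 4608/189000000 = 0.024381 ms.
Per-hop propagation t_prop = 1470/200000000 = 0.00735 ms.
Pipeline fill: first packet needs 3·t_tx to clear all hops; remaining 181 packets each add one t_tx.
Total = (3+182-1)·t_tx + 3·t_prop = 184·0.024381 + 3·0.00735 = 4.51 ms.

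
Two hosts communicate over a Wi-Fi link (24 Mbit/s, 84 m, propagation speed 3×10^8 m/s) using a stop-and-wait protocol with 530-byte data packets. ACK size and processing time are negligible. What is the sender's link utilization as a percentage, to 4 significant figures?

99.68 %

t_tx = L/R = 4240/24000000 = 0.000176667 s.
t_prop = 84/300000000 = 2.8e-07 s; RTT = 5.6e-07 s.
Cycle = t_tx + RTT = 0.000177227 s.
Utilization = t_tx / cycle = 0.000176667/0.000177227 = 99.68 %.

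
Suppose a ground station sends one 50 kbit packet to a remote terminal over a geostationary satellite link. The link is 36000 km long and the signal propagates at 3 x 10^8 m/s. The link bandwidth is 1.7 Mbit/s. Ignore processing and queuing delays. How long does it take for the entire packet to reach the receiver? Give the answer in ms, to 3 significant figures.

L = 50000 bits.
Transmission delay = L/R = 50000 / 1700000 = 29.4118 ms.
Propagation delay = d/s = 36000000 m / 300000000 m/s = 120 ms.
Total = 149 ms.

149 ms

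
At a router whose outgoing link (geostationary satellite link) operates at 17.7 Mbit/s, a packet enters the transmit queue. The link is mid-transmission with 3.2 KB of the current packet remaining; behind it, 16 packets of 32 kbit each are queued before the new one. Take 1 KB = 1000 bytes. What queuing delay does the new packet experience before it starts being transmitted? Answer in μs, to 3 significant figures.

Each queued packet: L/R = 32000/17700000 = 1807.91 μs.
16 queued → 28926.6 μs.
Plus remaining 25600 bits of current packet: 1446.33 μs.
Queuing delay = 30400 μs.

30400 μs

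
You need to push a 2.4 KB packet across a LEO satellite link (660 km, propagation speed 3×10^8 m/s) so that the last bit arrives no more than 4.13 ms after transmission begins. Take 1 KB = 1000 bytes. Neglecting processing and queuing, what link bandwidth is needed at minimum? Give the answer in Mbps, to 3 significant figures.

9.95 Mbps

L = 19200 bits.
Propagation delay = 660000 / 300000000 = 2.2 ms.
Transmission budget = 4.13 − 2.2 = 1.93 ms.
R ≥ L / t_tx = 19200 bits / 0.00193 s = 9.95 Mbps.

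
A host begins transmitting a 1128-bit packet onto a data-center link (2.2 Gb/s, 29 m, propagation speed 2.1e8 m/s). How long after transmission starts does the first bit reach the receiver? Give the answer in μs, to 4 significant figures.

First bit experiences only propagation delay: d/s = 29/210000000 = 0.1381 μs.

0.1381 μs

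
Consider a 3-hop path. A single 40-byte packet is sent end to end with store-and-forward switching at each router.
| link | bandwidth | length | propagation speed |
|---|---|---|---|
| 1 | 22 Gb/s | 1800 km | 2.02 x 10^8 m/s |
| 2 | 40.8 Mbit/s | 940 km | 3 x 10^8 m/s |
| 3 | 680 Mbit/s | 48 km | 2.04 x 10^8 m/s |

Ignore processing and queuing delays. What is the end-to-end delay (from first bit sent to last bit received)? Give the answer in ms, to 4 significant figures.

L = 40 × 8 = 320 bits.
Transmission delays (L/R per hop): 1.45455e-05, 0.00784314, 0.000470588 ms; sum = 0.00832827 ms.
Propagation delays (d/s per hop): 8.91089, 3.13333, 0.235294 ms; sum = 12.2795 ms.
End-to-end = 12.29 ms.

12.29 ms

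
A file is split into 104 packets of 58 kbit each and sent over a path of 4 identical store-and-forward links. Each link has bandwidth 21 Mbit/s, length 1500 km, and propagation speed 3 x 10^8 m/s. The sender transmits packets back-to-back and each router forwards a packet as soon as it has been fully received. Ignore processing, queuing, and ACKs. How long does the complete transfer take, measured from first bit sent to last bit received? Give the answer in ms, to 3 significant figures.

Per-hop transmission t_tx = L/R = 58000/21000000 = 2.7619 ms.
Per-hop propagation t_prop = 1500000/300000000 = 5 ms.
Pipeline fill: first packet needs 4·t_tx to clear all hops; remaining 103 packets each add one t_tx.
Total = (4+104-1)·t_tx + 4·t_prop = 107·2.7619 + 4·5 = 316 ms.

316 ms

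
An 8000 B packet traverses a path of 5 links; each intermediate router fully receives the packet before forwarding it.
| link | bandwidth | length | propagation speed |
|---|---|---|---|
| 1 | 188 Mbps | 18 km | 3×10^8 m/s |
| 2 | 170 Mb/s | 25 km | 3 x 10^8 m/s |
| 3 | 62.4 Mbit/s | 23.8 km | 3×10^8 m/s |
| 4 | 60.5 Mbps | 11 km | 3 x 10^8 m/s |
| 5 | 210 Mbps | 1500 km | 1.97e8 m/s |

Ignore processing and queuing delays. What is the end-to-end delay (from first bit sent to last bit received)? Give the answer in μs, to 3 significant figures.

11000 μs

L = 8000 × 8 = 64000 bits.
Transmission delays (L/R per hop): 340.426, 376.471, 1025.64, 1057.85, 304.762 μs; sum = 3105.15 μs.
Propagation delays (d/s per hop): 60, 83.3333, 79.3333, 36.6667, 7614.21 μs; sum = 7873.55 μs.
End-to-end = 11000 μs.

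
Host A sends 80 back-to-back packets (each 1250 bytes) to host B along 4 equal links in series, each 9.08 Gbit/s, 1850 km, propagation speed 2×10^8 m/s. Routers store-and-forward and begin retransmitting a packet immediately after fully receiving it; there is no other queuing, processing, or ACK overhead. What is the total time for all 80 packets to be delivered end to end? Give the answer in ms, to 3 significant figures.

Per-hop transmission t_tx = L/R = 10000/9080000000 = 0.00110132 ms.
Per-hop propagation t_prop = 1850000/200000000 = 9.25 ms.
Pipeline fill: first packet needs 4·t_tx to clear all hops; remaining 79 packets each add one t_tx.
Total = (4+80-1)·t_tx + 4·t_prop = 83·0.00110132 + 4·9.25 = 37.1 ms.

37.1 ms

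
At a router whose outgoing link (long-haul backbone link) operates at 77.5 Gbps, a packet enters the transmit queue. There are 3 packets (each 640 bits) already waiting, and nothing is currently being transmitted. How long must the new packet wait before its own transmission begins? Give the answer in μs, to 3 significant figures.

Each queued packet: L/R = 640/77500000000 = 0.00825806 μs.
3 queued → 0.0247742 μs.
Queuing delay = 0.0248 μs.

0.0248 μs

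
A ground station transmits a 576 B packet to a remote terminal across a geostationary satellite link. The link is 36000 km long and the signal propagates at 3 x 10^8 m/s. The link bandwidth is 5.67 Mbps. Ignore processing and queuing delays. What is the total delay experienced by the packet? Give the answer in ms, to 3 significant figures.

121 ms

L = 576 × 8 = 4608 bits.
Transmission delay = L/R = 4608 / 5670000 = 0.812698 ms.
Propagation delay = d/s = 36000000 m / 300000000 m/s = 120 ms.
Total = 121 ms.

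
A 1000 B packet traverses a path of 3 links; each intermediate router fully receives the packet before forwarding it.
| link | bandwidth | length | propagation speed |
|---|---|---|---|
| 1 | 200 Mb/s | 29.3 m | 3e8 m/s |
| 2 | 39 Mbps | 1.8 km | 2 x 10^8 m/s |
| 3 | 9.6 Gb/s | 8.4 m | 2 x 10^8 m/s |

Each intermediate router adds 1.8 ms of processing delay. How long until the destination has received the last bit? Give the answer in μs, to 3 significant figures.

L = 1000 × 8 = 8000 bits.
Transmission delays (L/R per hop): 40, 205.128, 0.833333 μs; sum = 245.962 μs.
Propagation delays (d/s per hop): 0.0976667, 9, 0.042 μs; sum = 9.13967 μs.
Processing at 2 router(s): 2 × 1.8 ms = 3600 μs.
End-to-end = 3860 μs.

3860 μs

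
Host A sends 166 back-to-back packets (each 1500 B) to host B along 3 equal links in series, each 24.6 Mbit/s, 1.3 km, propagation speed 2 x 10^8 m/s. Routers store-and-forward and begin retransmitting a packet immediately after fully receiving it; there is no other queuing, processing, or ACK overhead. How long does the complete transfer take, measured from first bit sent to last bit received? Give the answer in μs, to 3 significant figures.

82000 μs

Per-hop transmission t_tx = L/R = 12000/24600000 = 487.805 μs.
Per-hop propagation t_prop = 1300/200000000 = 6.5 μs.
Pipeline fill: first packet needs 3·t_tx to clear all hops; remaining 165 packets each add one t_tx.
Total = (3+166-1)·t_tx + 3·t_prop = 168·487.805 + 3·6.5 = 82000 μs.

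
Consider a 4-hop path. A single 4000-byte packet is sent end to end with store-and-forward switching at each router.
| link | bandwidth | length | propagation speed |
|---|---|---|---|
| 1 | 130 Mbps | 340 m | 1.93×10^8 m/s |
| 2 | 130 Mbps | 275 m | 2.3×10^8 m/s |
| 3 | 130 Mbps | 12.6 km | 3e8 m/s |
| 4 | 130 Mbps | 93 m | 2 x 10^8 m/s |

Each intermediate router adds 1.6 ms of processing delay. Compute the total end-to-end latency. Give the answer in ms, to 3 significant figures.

L = 4000 × 8 = 32000 bits.
Transmission delay per hop = L/R = 32000/130000000 = 0.246154 ms; 4 hops → 0.984615 ms.
Propagation delays (d/s per hop): 0.00176166, 0.00119565, 0.042, 0.000465 ms; sum = 0.0454223 ms.
Processing at 3 router(s): 3 × 1.6 ms = 4.8 ms.
End-to-end = 5.83 ms.

5.83 ms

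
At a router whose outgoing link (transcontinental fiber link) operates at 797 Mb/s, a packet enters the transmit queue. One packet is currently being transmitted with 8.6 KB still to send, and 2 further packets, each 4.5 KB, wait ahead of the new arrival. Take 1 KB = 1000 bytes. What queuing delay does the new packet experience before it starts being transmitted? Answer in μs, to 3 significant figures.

Each queued packet: L/R = 36000/797000000 = 45.1694 μs.
2 queued → 90.3388 μs.
Plus remaining 68800 bits of current packet: 86.3237 μs.
Queuing delay = 177 μs.

177 μs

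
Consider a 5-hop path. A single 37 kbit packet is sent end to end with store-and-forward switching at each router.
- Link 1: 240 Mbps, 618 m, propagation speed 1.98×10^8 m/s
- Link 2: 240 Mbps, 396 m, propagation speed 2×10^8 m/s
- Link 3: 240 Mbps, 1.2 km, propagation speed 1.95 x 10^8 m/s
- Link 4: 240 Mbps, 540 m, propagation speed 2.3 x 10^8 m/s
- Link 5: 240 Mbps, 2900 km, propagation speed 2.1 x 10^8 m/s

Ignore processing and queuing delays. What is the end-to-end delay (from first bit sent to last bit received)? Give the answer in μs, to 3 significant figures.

L = 37000 bits.
Transmission delay per hop = L/R = 37000/240000000 = 154.167 μs; 5 hops → 770.833 μs.
Propagation delays (d/s per hop): 3.12121, 1.98, 6.15385, 2.34783, 13809.5 μs; sum = 13823.1 μs.
End-to-end = 14600 μs.

14600 μs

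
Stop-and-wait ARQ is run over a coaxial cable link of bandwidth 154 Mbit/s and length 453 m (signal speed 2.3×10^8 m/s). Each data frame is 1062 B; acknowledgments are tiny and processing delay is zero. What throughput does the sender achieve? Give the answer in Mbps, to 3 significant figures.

144 Mbps

t_tx = L/R = 8496/154000000 = 5.51688e-05 s.
t_prop = 453/2.3e+08 = 1.96957e-06 s; RTT = 3.93913e-06 s.
Cycle = t_tx + RTT = 5.9108e-05 s.
Throughput = L / cycle = 8496 / 5.9108e-05 = 144 Mbps.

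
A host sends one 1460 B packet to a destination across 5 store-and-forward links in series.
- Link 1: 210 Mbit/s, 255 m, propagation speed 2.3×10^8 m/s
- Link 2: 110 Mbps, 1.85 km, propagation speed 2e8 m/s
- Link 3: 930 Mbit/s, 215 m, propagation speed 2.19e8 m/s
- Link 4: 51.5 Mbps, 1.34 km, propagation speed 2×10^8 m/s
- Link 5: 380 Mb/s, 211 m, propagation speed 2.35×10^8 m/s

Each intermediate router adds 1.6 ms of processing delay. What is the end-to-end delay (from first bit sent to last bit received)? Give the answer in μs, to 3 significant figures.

6850 μs

L = 1460 × 8 = 11680 bits.
Transmission delays (L/R per hop): 55.619, 106.182, 12.5591, 226.796, 30.7368 μs; sum = 431.893 μs.
Propagation delays (d/s per hop): 1.1087, 9.25, 0.981735, 6.7, 0.897872 μs; sum = 18.9383 μs.
Processing at 4 router(s): 4 × 1.6 ms = 6400 μs.
End-to-end = 6850 μs.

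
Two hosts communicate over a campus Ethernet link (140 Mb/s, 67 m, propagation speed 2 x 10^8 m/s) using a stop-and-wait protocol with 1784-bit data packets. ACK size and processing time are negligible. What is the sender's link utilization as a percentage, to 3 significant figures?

t_tx = L/R = 1784/140000000 = 1.27429e-05 s.
t_prop = 67/200000000 = 3.35e-07 s; RTT = 6.7e-07 s.
Cycle = t_tx + RTT = 1.34129e-05 s.
Utilization = t_tx / cycle = 1.27429e-05/1.34129e-05 = 95.0 %.

95.0 %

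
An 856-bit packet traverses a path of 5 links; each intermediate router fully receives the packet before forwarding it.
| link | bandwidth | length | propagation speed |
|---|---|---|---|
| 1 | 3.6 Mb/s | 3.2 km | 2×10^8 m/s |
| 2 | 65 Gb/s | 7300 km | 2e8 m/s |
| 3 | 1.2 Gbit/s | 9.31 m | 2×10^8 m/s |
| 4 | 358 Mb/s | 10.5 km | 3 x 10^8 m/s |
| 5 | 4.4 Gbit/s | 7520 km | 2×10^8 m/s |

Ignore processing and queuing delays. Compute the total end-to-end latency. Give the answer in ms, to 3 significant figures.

Transmission delays (L/R per hop): 0.237778, 1.31692e-05, 0.000713333, 0.00239106, 0.000194545 ms; sum = 0.24109 ms.
Propagation delays (d/s per hop): 0.016, 36.5, 4.655e-05, 0.035, 37.6 ms; sum = 74.151 ms.
End-to-end = 74.4 ms.

74.4 ms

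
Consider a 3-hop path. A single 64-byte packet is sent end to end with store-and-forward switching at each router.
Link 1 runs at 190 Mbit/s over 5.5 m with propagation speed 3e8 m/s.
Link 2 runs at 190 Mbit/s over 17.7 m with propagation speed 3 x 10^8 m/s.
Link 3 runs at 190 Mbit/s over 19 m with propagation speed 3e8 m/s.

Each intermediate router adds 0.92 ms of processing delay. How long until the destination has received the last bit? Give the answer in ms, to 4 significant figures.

L = 64 × 8 = 512 bits.
Transmission delay per hop = L/R = 512/190000000 = 0.00269474 ms; 3 hops → 0.00808421 ms.
Propagation delays (d/s per hop): 1.83333e-05, 5.9e-05, 6.33333e-05 ms; sum = 0.000140667 ms.
Processing at 2 router(s): 2 × 0.92 ms = 1.84 ms.
End-to-end = 1.848 ms.

1.848 ms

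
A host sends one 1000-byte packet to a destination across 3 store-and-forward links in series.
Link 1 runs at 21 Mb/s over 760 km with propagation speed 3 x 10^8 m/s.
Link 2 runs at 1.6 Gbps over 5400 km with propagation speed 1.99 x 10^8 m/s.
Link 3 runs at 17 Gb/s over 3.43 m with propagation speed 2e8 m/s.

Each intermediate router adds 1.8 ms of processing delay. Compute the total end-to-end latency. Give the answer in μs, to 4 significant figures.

L = 1000 × 8 = 8000 bits.
Transmission delays (L/R per hop): 380.952, 5, 0.470588 μs; sum = 386.423 μs.
Propagation delays (d/s per hop): 2533.33, 27135.7, 0.01715 μs; sum = 29669 μs.
Processing at 2 router(s): 2 × 1.8 ms = 3600 μs.
End-to-end = 33660 μs.

33660 μs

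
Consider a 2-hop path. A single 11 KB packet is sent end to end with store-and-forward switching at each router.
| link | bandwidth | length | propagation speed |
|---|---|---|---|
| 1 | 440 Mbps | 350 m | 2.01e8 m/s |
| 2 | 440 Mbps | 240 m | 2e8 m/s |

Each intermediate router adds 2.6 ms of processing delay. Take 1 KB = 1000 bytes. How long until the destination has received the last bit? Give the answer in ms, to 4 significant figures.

L = 88000 bits.
Transmission delay per hop = L/R = 88000/440000000 = 0.2 ms; 2 hops → 0.4 ms.
Propagation delays (d/s per hop): 0.00174129, 0.0012 ms; sum = 0.00294129 ms.
Processing at 1 router(s): 1 × 2.6 ms = 2.6 ms.
End-to-end = 3.003 ms.

3.003 ms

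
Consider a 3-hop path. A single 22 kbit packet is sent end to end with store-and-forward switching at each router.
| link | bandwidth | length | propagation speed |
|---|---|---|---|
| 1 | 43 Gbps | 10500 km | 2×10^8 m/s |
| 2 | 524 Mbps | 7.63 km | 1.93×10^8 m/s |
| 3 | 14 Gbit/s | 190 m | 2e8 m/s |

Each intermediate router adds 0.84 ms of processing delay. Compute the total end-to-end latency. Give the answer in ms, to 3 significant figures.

L = 22000 bits.
Transmission delays (L/R per hop): 0.000511628, 0.0419847, 0.00157143 ms; sum = 0.0440678 ms.
Propagation delays (d/s per hop): 52.5, 0.0395337, 0.00095 ms; sum = 52.5405 ms.
Processing at 2 router(s): 2 × 0.84 ms = 1.68 ms.
End-to-end = 54.3 ms.

54.3 ms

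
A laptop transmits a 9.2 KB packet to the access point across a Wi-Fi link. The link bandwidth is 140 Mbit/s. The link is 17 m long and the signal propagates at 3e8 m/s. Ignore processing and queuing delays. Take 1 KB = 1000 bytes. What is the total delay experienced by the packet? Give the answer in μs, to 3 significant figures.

526 μs

L = 73600 bits.
Transmission delay = L/R = 73600 / 140000000 = 525.714 μs.
Propagation delay = d/s = 17 m / 300000000 m/s = 0.0566667 μs.
Total = 526 μs.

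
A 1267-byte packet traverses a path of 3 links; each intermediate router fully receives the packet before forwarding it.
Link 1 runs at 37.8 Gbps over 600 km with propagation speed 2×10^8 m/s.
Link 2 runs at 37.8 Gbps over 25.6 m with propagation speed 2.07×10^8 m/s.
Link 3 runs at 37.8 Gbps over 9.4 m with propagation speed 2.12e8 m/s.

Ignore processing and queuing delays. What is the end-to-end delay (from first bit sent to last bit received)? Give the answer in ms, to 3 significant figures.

3.00 ms

L = 1267 × 8 = 10136 bits.
Transmission delay per hop = L/R = 10136/37800000000 = 0.000268148 ms; 3 hops → 0.000804444 ms.
Propagation delays (d/s per hop): 3, 0.000123671, 4.43396e-05 ms; sum = 3.00017 ms.
End-to-end = 3.00 ms.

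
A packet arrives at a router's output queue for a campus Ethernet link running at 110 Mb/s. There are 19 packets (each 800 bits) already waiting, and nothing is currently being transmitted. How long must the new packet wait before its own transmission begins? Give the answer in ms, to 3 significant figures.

0.138 ms

Each queued packet: L/R = 800/110000000 = 0.00727273 ms.
19 queued → 0.138182 ms.
Queuing delay = 0.138 ms.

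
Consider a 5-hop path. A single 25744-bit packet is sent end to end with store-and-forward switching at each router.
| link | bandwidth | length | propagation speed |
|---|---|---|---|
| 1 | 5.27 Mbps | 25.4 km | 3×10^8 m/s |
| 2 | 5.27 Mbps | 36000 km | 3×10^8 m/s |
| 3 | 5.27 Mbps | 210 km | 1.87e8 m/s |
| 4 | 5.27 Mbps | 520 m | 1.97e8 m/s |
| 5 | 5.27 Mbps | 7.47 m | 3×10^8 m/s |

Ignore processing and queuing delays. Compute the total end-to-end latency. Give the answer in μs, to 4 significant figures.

Transmission delay per hop = L/R = 25744/5270000 = 4885.01 μs; 5 hops → 24425 μs.
Propagation delays (d/s per hop): 84.6667, 120000, 1122.99, 2.63959, 0.0249 μs; sum = 121210 μs.
End-to-end = 145600 μs.

145600 μs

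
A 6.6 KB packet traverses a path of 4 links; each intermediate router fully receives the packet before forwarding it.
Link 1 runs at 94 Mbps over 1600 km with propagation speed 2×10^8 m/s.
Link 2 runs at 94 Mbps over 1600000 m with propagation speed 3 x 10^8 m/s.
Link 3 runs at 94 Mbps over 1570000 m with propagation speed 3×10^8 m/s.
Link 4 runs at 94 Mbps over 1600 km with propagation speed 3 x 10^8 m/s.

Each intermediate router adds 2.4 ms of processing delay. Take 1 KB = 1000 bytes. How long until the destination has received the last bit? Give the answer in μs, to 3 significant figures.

L = 52800 bits.
Transmission delay per hop = L/R = 52800/94000000 = 561.702 μs; 4 hops → 2246.81 μs.
Propagation delays (d/s per hop): 8000, 5333.33, 5233.33, 5333.33 μs; sum = 23900 μs.
Processing at 3 router(s): 3 × 2.4 ms = 7200 μs.
End-to-end = 33300 μs.

33300 μs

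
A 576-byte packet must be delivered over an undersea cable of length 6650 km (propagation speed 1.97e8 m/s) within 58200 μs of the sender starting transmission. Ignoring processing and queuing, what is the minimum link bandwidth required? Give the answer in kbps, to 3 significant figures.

189 kbps

L = 4608 bits.
Propagation delay = 6650000 / 197000000 = 33756.3 μs.
Transmission budget = 58200 − 33756.3 = 24443.7 μs.
R ≥ L / t_tx = 4608 bits / 0.0244437 s = 189 kbps.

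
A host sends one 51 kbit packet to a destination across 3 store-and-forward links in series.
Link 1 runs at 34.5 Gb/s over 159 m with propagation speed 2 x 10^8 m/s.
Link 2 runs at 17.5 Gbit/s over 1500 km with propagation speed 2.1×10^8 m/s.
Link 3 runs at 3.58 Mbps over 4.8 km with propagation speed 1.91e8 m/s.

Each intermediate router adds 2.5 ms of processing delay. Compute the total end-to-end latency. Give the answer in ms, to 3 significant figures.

26.4 ms

L = 51000 bits.
Transmission delays (L/R per hop): 0.00147826, 0.00291429, 14.2458 ms; sum = 14.2502 ms.
Propagation delays (d/s per hop): 0.000795, 7.14286, 0.0251309 ms; sum = 7.16878 ms.
Processing at 2 router(s): 2 × 2.5 ms = 5 ms.
End-to-end = 26.4 ms.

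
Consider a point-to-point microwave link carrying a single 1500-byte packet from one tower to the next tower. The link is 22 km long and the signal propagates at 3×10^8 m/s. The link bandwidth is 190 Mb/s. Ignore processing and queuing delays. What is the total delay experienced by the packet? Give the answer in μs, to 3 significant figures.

L = 1500 × 8 = 12000 bits.
Transmission delay = L/R = 12000 / 190000000 = 63.1579 μs.
Propagation delay = d/s = 22000 m / 300000000 m/s = 73.3333 μs.
Total = 136 μs.

136 μs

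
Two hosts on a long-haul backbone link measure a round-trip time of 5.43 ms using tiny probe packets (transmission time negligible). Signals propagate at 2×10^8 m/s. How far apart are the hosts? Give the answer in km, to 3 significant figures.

One-way propagation = RTT/2 = 2.715 ms.
d = s × t = 200000000 × 0.002715 = 543 km.

543 km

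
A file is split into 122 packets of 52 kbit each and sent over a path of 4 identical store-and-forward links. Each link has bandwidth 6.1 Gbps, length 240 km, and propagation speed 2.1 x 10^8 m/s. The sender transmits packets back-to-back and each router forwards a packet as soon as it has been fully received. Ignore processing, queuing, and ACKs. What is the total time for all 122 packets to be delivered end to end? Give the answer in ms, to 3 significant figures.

Per-hop transmission t_tx = L/R = 52000/6100000000 = 0.00852459 ms.
Per-hop propagation t_prop = 240000/210000000 = 1.14286 ms.
Pipeline fill: first packet needs 4·t_tx to clear all hops; remaining 121 packets each add one t_tx.
Total = (4+122-1)·t_tx + 4·t_prop = 125·0.00852459 + 4·1.14286 = 5.64 ms.

5.64 ms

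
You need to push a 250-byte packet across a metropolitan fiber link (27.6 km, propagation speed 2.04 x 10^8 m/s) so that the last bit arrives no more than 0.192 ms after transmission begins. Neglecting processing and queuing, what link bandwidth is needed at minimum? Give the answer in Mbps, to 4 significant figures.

L = 2000 bits.
Propagation delay = 27600 / 204000000 = 0.135294 ms.
Transmission budget = 0.192 − 0.135294 = 0.0567059 ms.
R ≥ L / t_tx = 2000 bits / 5.67059e-05 s = 35.27 Mbps.

35.27 Mbps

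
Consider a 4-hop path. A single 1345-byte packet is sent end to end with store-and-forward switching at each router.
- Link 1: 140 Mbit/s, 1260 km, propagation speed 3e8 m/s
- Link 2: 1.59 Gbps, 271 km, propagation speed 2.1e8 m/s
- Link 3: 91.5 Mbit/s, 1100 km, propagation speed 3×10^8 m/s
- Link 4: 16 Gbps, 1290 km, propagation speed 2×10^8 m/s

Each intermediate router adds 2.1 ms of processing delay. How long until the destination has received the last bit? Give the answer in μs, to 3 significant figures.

22100 μs

L = 1345 × 8 = 10760 bits.
Transmission delays (L/R per hop): 76.8571, 6.7673, 117.596, 0.6725 μs; sum = 201.893 μs.
Propagation delays (d/s per hop): 4200, 1290.48, 3666.67, 6450 μs; sum = 15607.1 μs.
Processing at 3 router(s): 3 × 2.1 ms = 6300 μs.
End-to-end = 22100 μs.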